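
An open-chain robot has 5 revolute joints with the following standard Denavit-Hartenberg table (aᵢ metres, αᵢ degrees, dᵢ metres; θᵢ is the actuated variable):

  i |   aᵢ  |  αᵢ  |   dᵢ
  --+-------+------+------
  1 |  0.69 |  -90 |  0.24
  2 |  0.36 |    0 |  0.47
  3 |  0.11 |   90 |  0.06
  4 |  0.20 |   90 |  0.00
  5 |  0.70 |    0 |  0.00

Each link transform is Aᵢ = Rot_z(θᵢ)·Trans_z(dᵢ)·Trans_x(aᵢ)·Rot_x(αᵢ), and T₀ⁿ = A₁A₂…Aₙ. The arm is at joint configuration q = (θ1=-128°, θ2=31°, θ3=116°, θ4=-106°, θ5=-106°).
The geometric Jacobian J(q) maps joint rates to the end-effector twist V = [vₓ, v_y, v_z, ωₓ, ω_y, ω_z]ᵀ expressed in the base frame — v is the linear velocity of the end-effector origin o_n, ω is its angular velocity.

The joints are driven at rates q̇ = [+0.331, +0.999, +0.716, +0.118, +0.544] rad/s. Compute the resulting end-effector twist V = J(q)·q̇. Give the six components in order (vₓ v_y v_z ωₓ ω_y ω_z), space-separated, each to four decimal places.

o_n = [0.0789, -0.7488, 0.5601]
J₁: ẑ×o_n = [0.7488, 0.0789, -0.0000], ω = ẑ
J2: z=[0.7880, -0.6157, 0.0000] o=[-0.4248, -0.5437, 0.2400] → [-0.1971, -0.2522, 0.1485, 0.7880, -0.6157, 0.0000]
J3: z=[0.7880, -0.6157, 0.0000] o=[-0.2444, -1.0763, 0.0546] → [-0.3112, -0.3983, 0.4571, 0.7880, -0.6157, 0.0000]
J4: z=[-0.3353, -0.4292, -0.8387] o=[-0.1403, -1.0405, -0.0053] → [0.0020, 0.0057, -0.0037, -0.3353, -0.4292, -0.8387]
J5: z=[-0.2791, -0.8050, 0.5235] o=[-0.3203, -0.9586, 0.0247] → [-0.5408, 0.3585, 0.2628, -0.2791, -0.8050, 0.5235]
V = J·q̇ = [-0.4658, -0.3154, 0.6182, 1.1600, -1.5444, 0.5168]

-0.4658 -0.3154 0.6182 1.1600 -1.5444 0.5168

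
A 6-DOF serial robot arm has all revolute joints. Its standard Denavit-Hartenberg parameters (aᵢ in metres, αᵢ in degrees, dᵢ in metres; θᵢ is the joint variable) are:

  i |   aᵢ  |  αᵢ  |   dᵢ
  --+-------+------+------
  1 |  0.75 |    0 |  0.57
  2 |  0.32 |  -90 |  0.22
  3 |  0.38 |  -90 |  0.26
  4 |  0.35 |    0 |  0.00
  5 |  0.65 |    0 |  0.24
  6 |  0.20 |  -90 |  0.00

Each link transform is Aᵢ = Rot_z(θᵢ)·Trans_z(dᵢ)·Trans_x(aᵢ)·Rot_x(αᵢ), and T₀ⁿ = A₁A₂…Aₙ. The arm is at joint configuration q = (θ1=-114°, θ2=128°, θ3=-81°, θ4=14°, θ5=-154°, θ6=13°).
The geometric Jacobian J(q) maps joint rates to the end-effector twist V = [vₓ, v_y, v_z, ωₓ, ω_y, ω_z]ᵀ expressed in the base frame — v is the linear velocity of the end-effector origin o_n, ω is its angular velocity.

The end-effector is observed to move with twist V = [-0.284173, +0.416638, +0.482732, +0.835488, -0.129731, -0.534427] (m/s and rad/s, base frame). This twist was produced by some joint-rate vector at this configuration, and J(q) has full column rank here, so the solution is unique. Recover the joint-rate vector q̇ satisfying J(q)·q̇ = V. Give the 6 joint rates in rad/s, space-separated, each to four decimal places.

-0.8920 0.4810 -0.3280 0.5470 0.2310 0.0110

o_n = [0.0687, 0.1839, 0.8525]
J₁: ẑ×o_n = [-0.1839, 0.0687, 0.0000], ω = ẑ
J2: z=[0.0000, 0.0000, 1.0000] o=[-0.3051, -0.6852, 0.5700] → [-0.8691, 0.3737, 0.0000, 0.0000, 0.0000, 1.0000]
J3: z=[-0.2419, 0.9703, 0.0000] o=[0.0054, -0.6077, 0.7900] → [0.0607, 0.0151, -0.2529, -0.2419, 0.9703, 0.0000]
J4: z=[0.9583, 0.2389, -0.1564] o=[0.0002, -0.3411, 1.1653] → [0.0074, 0.2891, 0.4868, 0.9583, 0.2389, -0.1564]
J5: z=[0.9583, 0.2389, -0.1564] o=[0.0723, -0.4104, 1.5007] → [-0.0619, 0.6218, 0.5704, 0.9583, 0.2389, -0.1564]
J6: z=[0.9583, 0.2389, -0.1564] o=[0.1256, 0.0335, 0.9714] → [-0.0049, 0.1228, 0.1578, 0.9583, 0.2389, -0.1564]
q̇ = J⁺·V = [-0.8920, 0.4810, -0.3280, 0.5470, 0.2310, 0.0110]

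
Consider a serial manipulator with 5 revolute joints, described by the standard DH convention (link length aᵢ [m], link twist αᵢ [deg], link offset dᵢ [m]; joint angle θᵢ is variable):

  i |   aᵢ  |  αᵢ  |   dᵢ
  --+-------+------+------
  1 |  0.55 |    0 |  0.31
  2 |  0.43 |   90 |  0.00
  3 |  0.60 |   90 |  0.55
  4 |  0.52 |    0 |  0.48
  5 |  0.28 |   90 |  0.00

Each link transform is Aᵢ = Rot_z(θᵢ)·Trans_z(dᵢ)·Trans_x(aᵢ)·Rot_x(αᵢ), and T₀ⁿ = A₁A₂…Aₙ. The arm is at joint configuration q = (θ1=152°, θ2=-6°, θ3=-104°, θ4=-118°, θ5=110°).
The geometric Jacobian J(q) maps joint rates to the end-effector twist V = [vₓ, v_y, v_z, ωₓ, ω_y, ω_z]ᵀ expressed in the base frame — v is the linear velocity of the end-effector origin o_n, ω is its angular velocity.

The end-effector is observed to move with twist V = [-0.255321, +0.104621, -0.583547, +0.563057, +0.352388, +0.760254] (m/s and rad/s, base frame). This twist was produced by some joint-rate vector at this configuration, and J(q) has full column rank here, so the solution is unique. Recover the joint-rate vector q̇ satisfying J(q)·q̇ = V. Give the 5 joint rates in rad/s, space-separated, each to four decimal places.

o_n = [-0.3000, 0.1956, -0.1882]
J₁: ẑ×o_n = [-0.1956, -0.3000, 0.0000], ω = ẑ
J2: z=[0.0000, 0.0000, 1.0000] o=[-0.4856, 0.2582, 0.3100] → [0.0626, 0.1856, -0.0000, 0.0000, 0.0000, 1.0000]
J3: z=[0.5592, 0.8290, 0.0000] o=[-0.8421, 0.4987, 0.3100] → [-0.4130, 0.2786, -0.6189, 0.5592, 0.8290, 0.0000]
J4: z=[0.8044, -0.5426, 0.2419] o=[-0.4142, 0.8735, -0.2722] → [0.1184, -0.0399, -0.4833, 0.8044, -0.5426, 0.2419]
J5: z=[0.8044, -0.5426, 0.2419] o=[-0.3338, 0.2654, 0.0808] → [0.1629, 0.2246, -0.0378, 0.8044, -0.5426, 0.2419]
q̇ = J⁺·V = [0.2850, 0.4080, 0.6070, 0.4430, -0.1650]

0.2850 0.4080 0.6070 0.4430 -0.1650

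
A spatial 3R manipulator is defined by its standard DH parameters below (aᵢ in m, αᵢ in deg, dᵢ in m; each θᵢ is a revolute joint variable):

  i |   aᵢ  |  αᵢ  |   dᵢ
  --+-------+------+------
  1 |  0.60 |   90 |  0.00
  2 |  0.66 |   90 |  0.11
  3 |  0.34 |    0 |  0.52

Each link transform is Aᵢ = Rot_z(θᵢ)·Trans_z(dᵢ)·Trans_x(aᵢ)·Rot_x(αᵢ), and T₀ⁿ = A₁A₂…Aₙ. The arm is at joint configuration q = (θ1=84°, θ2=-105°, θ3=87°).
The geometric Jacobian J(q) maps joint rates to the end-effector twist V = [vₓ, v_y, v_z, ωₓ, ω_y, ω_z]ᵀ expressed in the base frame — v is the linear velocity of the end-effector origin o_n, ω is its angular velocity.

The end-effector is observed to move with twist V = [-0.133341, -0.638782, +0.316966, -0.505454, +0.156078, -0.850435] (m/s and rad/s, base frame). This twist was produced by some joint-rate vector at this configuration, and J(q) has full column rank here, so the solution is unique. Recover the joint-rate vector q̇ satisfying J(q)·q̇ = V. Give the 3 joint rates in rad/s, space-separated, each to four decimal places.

-0.8230 -0.5190 -0.1060

o_n = [0.4389, -0.1243, -0.5201]
J₁: ẑ×o_n = [0.1243, 0.4389, -0.0000], ω = ẑ
J2: z=[0.9945, -0.1045, 0.0000] o=[0.0627, 0.5967, 0.0000] → [0.0544, 0.5173, -0.6777, 0.9945, -0.1045, 0.0000]
J3: z=[-0.1010, -0.9606, 0.2588] o=[0.1543, 0.4153, -0.6375] → [0.0269, 0.0855, 0.3280, -0.1010, -0.9606, 0.2588]
q̇ = J⁺·V = [-0.8230, -0.5190, -0.1060]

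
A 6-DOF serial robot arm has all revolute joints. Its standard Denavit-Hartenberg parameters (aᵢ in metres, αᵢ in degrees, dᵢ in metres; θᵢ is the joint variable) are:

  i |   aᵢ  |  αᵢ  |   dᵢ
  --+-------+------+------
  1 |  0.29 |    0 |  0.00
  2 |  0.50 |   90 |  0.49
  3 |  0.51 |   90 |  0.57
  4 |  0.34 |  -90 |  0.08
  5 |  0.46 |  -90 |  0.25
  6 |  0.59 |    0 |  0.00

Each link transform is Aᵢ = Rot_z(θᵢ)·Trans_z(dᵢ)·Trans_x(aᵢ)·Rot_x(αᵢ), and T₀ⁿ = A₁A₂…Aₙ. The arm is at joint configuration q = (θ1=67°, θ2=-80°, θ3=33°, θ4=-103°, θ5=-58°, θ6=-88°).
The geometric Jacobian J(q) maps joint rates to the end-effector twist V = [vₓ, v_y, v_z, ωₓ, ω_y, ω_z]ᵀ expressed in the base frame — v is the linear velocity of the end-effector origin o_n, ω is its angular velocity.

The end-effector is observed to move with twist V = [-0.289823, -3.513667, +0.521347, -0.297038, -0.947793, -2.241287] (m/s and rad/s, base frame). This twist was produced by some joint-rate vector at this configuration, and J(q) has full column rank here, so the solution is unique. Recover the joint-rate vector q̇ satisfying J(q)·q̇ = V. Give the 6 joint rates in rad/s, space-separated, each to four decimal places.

-0.9820 -0.7120 0.1800 -0.0250 -0.5350 -0.8350

o_n = [1.8798, 0.0626, 0.7316]
J₁: ẑ×o_n = [-0.0626, 1.8798, 0.0000], ω = ẑ
J2: z=[0.0000, 0.0000, 1.0000] o=[0.1133, 0.2669, 0.0000] → [0.2043, 1.7665, -0.0000, 0.0000, 0.0000, 1.0000]
J3: z=[-0.2250, -0.9744, 0.0000] o=[0.6005, 0.1545, 0.4900] → [-0.2354, 0.0543, 1.2672, -0.2250, -0.9744, 0.0000]
J4: z=[0.5307, -0.1225, -0.8387] o=[0.8890, -0.4971, 0.7678] → [0.4739, -0.8118, 0.4185, 0.5307, -0.1225, -0.8387]
J5: z=[0.8468, 0.0354, 0.5307] o=[0.9435, -0.1697, 0.6590] → [-0.1207, 0.4354, 0.1637, 0.8468, 0.0354, 0.5307]
J6: z=[-0.2512, 0.9060, 0.3405] o=[1.3709, 0.0331, 0.4347] → [0.2590, 0.2479, -0.4686, -0.2512, 0.9060, 0.3405]
q̇ = J⁺·V = [-0.9820, -0.7120, 0.1800, -0.0250, -0.5350, -0.8350]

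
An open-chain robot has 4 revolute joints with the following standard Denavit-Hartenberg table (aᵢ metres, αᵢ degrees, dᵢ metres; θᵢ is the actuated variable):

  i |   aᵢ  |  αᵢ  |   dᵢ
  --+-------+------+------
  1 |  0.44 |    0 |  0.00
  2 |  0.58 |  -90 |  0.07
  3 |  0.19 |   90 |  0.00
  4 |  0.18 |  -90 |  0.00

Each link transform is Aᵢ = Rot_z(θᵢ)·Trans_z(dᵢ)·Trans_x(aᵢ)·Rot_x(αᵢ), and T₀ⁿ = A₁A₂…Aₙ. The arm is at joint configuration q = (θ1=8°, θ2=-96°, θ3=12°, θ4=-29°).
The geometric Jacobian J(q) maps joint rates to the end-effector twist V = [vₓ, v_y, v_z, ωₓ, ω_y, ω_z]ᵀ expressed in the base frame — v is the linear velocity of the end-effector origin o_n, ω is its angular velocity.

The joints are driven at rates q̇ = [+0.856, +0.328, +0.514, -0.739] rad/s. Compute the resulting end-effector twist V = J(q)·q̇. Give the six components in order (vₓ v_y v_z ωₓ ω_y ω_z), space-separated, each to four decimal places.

0.9198 0.4038 -0.1613 0.5083 0.1715 0.4611

o_n = [0.3806, -0.8611, -0.0022]
J₁: ẑ×o_n = [0.8611, 0.3806, -0.0000], ω = ẑ
J2: z=[0.0000, 0.0000, 1.0000] o=[0.4357, 0.0612, 0.0000] → [0.9223, -0.0551, 0.0000, 0.0000, 0.0000, 1.0000]
J3: z=[0.9994, 0.0349, 0.0000] o=[0.4560, -0.5184, 0.0700] → [-0.0025, 0.0722, -0.3398, 0.9994, 0.0349, 0.0000]
J4: z=[0.0073, -0.2078, 0.9781] o=[0.4624, -0.7041, 0.0305] → [0.1603, -0.0798, -0.0181, 0.0073, -0.2078, 0.9781]
V = J·q̇ = [0.9198, 0.4038, -0.1613, 0.5083, 0.1715, 0.4611]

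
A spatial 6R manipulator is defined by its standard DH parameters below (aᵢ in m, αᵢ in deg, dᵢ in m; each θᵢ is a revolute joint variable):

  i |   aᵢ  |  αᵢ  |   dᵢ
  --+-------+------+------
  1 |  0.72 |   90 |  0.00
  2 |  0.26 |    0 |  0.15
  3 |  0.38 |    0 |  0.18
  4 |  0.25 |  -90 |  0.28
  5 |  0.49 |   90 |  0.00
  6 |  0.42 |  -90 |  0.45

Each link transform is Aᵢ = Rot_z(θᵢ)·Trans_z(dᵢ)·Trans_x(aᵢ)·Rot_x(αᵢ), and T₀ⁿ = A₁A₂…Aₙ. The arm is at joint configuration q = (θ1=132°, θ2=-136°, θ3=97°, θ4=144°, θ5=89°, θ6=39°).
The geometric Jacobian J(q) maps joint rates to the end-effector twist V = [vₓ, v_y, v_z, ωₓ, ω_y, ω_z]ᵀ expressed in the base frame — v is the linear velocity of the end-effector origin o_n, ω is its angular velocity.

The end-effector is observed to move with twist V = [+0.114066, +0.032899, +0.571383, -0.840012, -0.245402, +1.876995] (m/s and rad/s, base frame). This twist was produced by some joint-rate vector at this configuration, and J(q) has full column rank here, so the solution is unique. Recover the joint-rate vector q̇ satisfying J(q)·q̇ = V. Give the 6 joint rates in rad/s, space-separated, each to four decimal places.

0.9720 0.4800 -0.7920 -0.4900 -0.6010 0.7760

o_n = [-0.4072, 0.1557, 0.2017]
J₁: ẑ×o_n = [-0.1557, -0.4072, 0.0000], ω = ẑ
J2: z=[0.7431, 0.6691, 0.0000] o=[-0.4818, 0.5351, 0.0000] → [0.1350, -0.1499, -0.3319, 0.7431, 0.6691, 0.0000]
J3: z=[0.7431, 0.6691, 0.0000] o=[-0.2452, 0.4964, -0.1806] → [0.2558, -0.2841, -0.1448, 0.7431, 0.6691, 0.0000]
J4: z=[0.7431, 0.6691, 0.0000] o=[-0.3090, 0.8364, -0.4198] → [0.4158, -0.4618, -0.4402, 0.7431, 0.6691, 0.0000]
J5: z=[0.6463, -0.7178, -0.2588] o=[-0.0576, 0.9756, -0.1783] → [-0.4850, -0.1551, -0.7809, 0.6463, -0.7178, -0.2588]
J6: z=[0.1861, -0.1806, 0.9658] o=[-0.4202, 0.6462, -0.1700] → [0.4066, -0.0566, -0.0889, 0.1861, -0.1806, 0.9658]
q̇ = J⁺·V = [0.9720, 0.4800, -0.7920, -0.4900, -0.6010, 0.7760]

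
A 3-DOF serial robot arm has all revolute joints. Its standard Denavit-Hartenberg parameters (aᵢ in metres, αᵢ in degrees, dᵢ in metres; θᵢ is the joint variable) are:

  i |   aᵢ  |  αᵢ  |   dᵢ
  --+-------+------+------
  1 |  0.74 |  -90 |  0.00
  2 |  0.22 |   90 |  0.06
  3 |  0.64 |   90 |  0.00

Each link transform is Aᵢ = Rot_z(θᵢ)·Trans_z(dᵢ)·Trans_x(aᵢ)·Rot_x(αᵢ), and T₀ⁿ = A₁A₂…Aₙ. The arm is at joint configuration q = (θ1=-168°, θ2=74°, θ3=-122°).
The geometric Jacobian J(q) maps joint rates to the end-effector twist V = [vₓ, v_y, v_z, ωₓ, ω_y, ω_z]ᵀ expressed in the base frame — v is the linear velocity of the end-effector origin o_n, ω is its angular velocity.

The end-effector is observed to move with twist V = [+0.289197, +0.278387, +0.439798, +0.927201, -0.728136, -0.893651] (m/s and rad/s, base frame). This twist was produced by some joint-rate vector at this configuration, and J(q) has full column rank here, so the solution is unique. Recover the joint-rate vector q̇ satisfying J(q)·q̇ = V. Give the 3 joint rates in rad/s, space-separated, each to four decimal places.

o_n = [-0.7921, 0.3252, 0.1145]
J₁: ẑ×o_n = [-0.3252, -0.7921, 0.0000], ω = ẑ
J2: z=[0.2079, -0.9781, 0.0000] o=[-0.7238, -0.1539, 0.0000] → [-0.1120, -0.0238, 0.0328, 0.2079, -0.9781, 0.0000]
J3: z=[-0.9403, -0.1999, 0.2756] o=[-0.7707, -0.2252, -0.2115] → [-0.2168, 0.3006, -0.5217, -0.9403, -0.1999, 0.2756]
q̇ = J⁺·V = [-0.6770, 0.9050, -0.7860]

-0.6770 0.9050 -0.7860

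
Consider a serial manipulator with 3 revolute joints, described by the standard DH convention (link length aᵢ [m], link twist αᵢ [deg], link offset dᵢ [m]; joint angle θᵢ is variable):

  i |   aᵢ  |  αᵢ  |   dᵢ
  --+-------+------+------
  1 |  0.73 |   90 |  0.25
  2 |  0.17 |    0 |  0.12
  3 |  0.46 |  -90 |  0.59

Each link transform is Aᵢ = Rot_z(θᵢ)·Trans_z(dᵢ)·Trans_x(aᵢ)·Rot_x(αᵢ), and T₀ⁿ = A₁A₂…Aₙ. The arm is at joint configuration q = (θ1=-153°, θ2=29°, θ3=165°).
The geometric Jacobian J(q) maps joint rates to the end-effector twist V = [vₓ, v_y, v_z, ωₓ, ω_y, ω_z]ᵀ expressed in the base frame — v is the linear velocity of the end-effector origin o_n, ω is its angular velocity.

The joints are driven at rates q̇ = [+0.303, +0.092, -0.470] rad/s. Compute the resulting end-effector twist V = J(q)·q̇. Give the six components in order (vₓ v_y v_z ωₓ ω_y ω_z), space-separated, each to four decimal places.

-0.0880 -0.1919 0.1824 0.1716 -0.3368 0.3030

o_n = [-0.7076, 0.4363, 0.2211]
J₁: ẑ×o_n = [-0.4363, -0.7076, 0.0000], ω = ẑ
J2: z=[-0.4540, 0.8910, 0.0000] o=[-0.6504, -0.3314, 0.2500] → [-0.0257, -0.0131, -0.2977, -0.4540, 0.8910, 0.0000]
J3: z=[-0.4540, 0.8910, 0.0000] o=[-0.8374, -0.2920, 0.3324] → [-0.0992, -0.0505, -0.4463, -0.4540, 0.8910, 0.0000]
V = J·q̇ = [-0.0880, -0.1919, 0.1824, 0.1716, -0.3368, 0.3030]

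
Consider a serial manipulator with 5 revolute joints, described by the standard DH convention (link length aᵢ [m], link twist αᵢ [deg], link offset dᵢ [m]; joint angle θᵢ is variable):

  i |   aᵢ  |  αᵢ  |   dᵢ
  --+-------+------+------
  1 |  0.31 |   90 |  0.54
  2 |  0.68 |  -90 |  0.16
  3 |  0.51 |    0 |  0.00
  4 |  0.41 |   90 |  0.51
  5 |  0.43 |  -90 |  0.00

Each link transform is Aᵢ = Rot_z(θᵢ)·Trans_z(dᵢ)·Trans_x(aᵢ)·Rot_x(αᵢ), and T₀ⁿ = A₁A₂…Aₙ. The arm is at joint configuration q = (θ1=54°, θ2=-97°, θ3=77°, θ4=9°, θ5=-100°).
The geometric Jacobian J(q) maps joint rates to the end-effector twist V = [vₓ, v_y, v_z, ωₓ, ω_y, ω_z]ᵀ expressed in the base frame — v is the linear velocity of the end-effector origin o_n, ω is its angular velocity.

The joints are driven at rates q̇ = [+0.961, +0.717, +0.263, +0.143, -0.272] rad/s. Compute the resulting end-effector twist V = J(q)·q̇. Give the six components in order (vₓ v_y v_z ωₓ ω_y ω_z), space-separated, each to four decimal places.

o_n = [-0.3691, 0.6343, -0.2826]
J₁: ẑ×o_n = [-0.6343, -0.3691, 0.0000], ω = ẑ
J2: z=[0.8090, -0.5878, 0.0000] o=[0.1822, 0.2508, 0.5400] → [0.4835, 0.6655, -0.0138, 0.8090, -0.5878, 0.0000]
J3: z=[0.5834, 0.8030, -0.1219] o=[0.2629, 0.0897, -0.1349] → [-0.0522, 0.1632, 0.8252, 0.5834, 0.8030, -0.1219]
J4: z=[0.5834, 0.8030, -0.1219] o=[-0.1473, 0.3705, -0.2488] → [0.0050, 0.0467, 0.3320, 0.5834, 0.8030, -0.1219]
J5: z=[-0.0150, -0.1394, -0.9901] o=[-0.1827, 1.0176, -0.3393] → [-0.3874, 0.1854, -0.0202, -0.0150, -0.1394, -0.9901]
V = J·q̇ = [-0.1705, 0.1216, 0.2601, 0.8210, -0.0575, 1.1808]

-0.1705 0.1216 0.2601 0.8210 -0.0575 1.1808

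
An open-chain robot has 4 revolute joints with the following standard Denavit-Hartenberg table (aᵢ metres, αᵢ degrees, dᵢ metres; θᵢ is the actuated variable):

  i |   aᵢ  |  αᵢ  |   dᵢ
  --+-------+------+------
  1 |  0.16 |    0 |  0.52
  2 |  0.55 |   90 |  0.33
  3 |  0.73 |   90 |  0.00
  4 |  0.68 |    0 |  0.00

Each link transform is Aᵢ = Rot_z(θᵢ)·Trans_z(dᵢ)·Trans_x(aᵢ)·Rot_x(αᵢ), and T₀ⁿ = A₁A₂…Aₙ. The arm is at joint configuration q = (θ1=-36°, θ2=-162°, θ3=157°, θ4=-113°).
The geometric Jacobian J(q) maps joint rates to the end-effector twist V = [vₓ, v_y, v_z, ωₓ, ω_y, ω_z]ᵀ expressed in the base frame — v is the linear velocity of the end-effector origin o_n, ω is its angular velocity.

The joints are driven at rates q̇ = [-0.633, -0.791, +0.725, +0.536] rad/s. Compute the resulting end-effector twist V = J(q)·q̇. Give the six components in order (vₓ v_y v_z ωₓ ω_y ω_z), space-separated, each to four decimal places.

-0.4785 0.0880 -0.1788 0.0249 0.7542 -0.9306

o_n = [-0.1806, -0.6515, 1.0314]
J₁: ẑ×o_n = [0.6515, -0.1806, 0.0000], ω = ẑ
J2: z=[0.0000, 0.0000, 1.0000] o=[0.1294, -0.0940, 0.5200] → [0.5574, -0.3100, 0.0000, 0.0000, 0.0000, 1.0000]
J3: z=[0.3090, 0.9511, 0.0000] o=[-0.3936, 0.0759, 0.8500] → [0.1725, -0.0561, -0.4274, 0.3090, 0.9511, 0.0000]
J4: z=[-0.3716, 0.1207, 0.9205] o=[0.2454, -0.1317, 1.1352] → [0.4659, -0.4307, 0.2446, -0.3716, 0.1207, 0.9205]
V = J·q̇ = [-0.4785, 0.0880, -0.1788, 0.0249, 0.7542, -0.9306]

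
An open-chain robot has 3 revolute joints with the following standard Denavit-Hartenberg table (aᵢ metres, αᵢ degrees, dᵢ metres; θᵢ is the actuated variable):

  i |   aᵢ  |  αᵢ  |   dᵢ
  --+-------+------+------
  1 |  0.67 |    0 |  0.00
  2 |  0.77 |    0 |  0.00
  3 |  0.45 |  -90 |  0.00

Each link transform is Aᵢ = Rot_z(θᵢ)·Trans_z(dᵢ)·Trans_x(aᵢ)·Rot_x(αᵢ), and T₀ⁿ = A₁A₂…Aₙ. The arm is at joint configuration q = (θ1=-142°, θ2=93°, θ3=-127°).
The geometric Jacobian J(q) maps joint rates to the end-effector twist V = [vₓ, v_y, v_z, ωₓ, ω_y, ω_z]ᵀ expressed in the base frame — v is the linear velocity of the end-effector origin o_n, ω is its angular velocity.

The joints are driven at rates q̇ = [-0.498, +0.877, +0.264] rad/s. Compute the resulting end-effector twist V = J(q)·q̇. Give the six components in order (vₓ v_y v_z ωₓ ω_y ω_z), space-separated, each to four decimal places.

0.0350 0.1657 0.0000 0.0000 0.0000 0.6430

o_n = [-0.4717, -1.0250, 0.0000]
J₁: ẑ×o_n = [1.0250, -0.4717, 0.0000], ω = ẑ
J2: z=[0.0000, 0.0000, 1.0000] o=[-0.5280, -0.4125, 0.0000] → [0.6125, 0.0563, -0.0000, 0.0000, 0.0000, 1.0000]
J3: z=[0.0000, 0.0000, 1.0000] o=[-0.0228, -0.9936, 0.0000] → [0.0314, -0.4489, 0.0000, 0.0000, 0.0000, 1.0000]
V = J·q̇ = [0.0350, 0.1657, 0.0000, 0.0000, 0.0000, 0.6430]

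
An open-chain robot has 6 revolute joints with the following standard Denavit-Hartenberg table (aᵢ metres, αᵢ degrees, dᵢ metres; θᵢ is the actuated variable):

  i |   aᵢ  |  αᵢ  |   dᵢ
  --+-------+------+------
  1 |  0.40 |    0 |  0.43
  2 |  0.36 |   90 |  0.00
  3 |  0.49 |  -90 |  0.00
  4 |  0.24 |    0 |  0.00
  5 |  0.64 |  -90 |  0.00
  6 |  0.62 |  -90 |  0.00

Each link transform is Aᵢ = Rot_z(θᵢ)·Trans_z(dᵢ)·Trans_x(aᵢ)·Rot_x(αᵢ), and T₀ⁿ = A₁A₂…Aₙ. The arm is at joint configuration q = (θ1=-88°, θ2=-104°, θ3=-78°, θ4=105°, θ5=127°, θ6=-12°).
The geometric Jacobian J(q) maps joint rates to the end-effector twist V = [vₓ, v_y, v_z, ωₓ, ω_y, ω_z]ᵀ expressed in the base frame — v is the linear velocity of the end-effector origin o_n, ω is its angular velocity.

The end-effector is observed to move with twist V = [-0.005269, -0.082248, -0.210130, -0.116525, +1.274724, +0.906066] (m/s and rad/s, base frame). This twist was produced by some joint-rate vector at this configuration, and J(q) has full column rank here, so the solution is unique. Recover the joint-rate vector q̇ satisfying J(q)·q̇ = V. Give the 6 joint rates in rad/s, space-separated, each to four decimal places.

o_n = [-0.2364, 0.4206, 0.7889]
J₁: ẑ×o_n = [-0.4206, -0.2364, 0.0000], ω = ẑ
J2: z=[0.0000, 0.0000, 1.0000] o=[0.0140, -0.3998, 0.4300] → [-0.8204, -0.2504, 0.0000, 0.0000, 0.0000, 1.0000]
J3: z=[0.2079, 0.9781, 0.0000] o=[-0.3382, -0.3249, 0.4300] → [0.3510, -0.0746, 0.0555, 0.2079, 0.9781, 0.0000]
J4: z=[-0.9568, 0.2034, 0.2079] o=[-0.4378, -0.3037, -0.0493] → [0.0199, 0.8438, -0.7340, -0.9568, 0.2034, 0.2079]
J5: z=[-0.9568, 0.2034, 0.2079] o=[-0.4734, -0.5332, 0.0115] → [-0.0402, 0.7931, -0.9608, -0.9568, 0.2034, 0.2079]
J6: z=[-0.0323, 0.6363, -0.7708] o=[-0.2884, -0.0569, 0.3969] → [0.6175, -0.0274, -0.0485, -0.0323, 0.6363, -0.7708]
q̇ = J⁺·V = [0.8390, 0.2870, 0.9930, 0.2870, 0.0380, 0.3730]

0.8390 0.2870 0.9930 0.2870 0.0380 0.3730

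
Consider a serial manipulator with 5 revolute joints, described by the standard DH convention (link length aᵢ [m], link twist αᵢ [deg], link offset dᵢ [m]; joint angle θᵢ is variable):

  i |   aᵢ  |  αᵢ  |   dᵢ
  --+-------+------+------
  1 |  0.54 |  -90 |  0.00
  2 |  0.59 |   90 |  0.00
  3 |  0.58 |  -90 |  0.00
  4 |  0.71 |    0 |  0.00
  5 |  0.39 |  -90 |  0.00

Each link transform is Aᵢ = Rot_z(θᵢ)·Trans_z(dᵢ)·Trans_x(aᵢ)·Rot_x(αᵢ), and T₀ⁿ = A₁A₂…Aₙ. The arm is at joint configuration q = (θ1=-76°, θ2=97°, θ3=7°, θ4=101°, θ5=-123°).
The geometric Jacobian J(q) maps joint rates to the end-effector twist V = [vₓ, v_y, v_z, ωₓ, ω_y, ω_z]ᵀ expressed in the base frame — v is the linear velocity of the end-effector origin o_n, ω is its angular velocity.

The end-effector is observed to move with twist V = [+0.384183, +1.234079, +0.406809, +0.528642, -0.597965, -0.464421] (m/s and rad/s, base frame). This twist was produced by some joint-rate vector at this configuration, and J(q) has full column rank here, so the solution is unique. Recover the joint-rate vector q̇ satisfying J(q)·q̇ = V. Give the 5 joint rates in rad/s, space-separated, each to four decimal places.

-0.3070 0.9380 0.7220 -0.5860 0.0120

o_n = [0.0527, 0.1947, -1.3126]
J₁: ẑ×o_n = [-0.1947, 0.0527, 0.0000], ω = ẑ
J2: z=[0.9703, 0.2419, 0.0000] o=[0.1306, -0.5240, 0.0000] → [-0.3176, 1.2736, 0.7162, 0.9703, 0.2419, 0.0000]
J3: z=[0.2401, -0.9631, -0.1219] o=[0.1132, -0.4542, -0.5856] → [0.7792, 0.1819, 0.0975, 0.2401, -0.9631, -0.1219]
J4: z=[0.9667, 0.2257, 0.1210] o=[0.1649, -0.3690, -1.1570] → [-0.1033, 0.1369, 0.5702, 0.9667, 0.2257, 0.1210]
J5: z=[0.9667, 0.2257, 0.1210] o=[-0.0146, 0.2823, -0.9386] → [-0.0738, 0.3697, -0.0999, 0.9667, 0.2257, 0.1210]
q̇ = J⁺·V = [-0.3070, 0.9380, 0.7220, -0.5860, 0.0120]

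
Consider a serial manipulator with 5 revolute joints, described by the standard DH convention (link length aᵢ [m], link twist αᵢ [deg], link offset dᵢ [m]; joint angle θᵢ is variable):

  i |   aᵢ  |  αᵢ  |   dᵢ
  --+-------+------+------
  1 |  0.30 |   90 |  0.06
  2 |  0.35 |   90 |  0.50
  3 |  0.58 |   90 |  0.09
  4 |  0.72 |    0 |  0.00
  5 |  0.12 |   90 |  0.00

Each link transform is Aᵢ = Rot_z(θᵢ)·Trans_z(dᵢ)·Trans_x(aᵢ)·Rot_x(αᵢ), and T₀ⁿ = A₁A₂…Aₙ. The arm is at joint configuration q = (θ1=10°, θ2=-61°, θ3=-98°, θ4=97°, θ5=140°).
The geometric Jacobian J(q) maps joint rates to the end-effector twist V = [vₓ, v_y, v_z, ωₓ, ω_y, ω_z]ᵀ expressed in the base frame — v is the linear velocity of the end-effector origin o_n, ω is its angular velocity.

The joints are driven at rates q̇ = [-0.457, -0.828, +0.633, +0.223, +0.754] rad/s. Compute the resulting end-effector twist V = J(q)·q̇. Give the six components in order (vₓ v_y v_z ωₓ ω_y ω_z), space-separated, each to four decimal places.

-0.3266 0.0004 0.1921 -1.1273 0.5039 0.0823

o_n = [-0.1588, -0.1064, -0.5355]
J₁: ẑ×o_n = [0.1064, -0.1588, 0.0000], ω = ẑ
J2: z=[0.1736, -0.9848, 0.0000] o=[0.2954, 0.0521, 0.0600] → [0.5864, 0.1034, -0.4748, 0.1736, -0.9848, 0.0000]
J3: z=[-0.8613, -0.1519, -0.4848] o=[0.5494, -0.4108, -0.2461] → [0.1915, 0.0941, -0.3697, -0.8613, -0.1519, -0.4848]
J4: z=[-0.4486, -0.2204, 0.8661] o=[0.3336, 0.1343, -0.2192] → [0.2783, -0.5683, -0.0005, -0.4486, -0.2204, 0.8661]
J5: z=[-0.4486, -0.2204, 0.8661] o=[-0.2610, -0.0588, -0.5763] → [0.0323, 0.1069, 0.0439, -0.4486, -0.2204, 0.8661]
V = J·q̇ = [-0.3266, 0.0004, 0.1921, -1.1273, 0.5039, 0.0823]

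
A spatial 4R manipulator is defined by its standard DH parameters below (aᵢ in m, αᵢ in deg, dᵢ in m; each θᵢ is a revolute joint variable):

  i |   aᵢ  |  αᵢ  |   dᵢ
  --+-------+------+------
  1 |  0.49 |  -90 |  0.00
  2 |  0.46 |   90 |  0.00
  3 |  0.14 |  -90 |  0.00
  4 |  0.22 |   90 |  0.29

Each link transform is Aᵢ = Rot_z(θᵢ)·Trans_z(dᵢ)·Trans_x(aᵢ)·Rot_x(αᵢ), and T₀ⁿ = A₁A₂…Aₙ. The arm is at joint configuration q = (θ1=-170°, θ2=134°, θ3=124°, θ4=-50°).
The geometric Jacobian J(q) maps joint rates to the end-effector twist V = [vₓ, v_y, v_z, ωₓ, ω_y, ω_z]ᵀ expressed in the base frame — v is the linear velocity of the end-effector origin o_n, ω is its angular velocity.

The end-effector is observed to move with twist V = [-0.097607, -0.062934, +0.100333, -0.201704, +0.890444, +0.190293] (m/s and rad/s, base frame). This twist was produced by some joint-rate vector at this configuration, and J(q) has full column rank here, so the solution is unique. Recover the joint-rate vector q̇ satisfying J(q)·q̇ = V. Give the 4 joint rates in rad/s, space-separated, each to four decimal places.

o_n = [-0.5470, -0.1687, -0.1618]
J₁: ẑ×o_n = [0.1687, -0.5470, 0.0000], ω = ẑ
J2: z=[0.1736, -0.9848, 0.0000] o=[-0.4826, -0.0851, 0.0000] → [0.1594, 0.0281, -0.0780, 0.1736, -0.9848, 0.0000]
J3: z=[-0.7084, -0.1249, -0.6947] o=[-0.1679, -0.0296, -0.3309] → [-0.1177, 0.3832, 0.0512, -0.7084, -0.1249, -0.6947]
J4: z=[-0.6643, 0.4507, 0.5964] o=[-0.2013, -0.1533, -0.2746] → [0.0600, -0.1313, 0.1660, -0.6643, 0.4507, 0.5964]
q̇ = J⁺·V = [-0.1360, -0.7330, -0.1950, 0.3200]

-0.1360 -0.7330 -0.1950 0.3200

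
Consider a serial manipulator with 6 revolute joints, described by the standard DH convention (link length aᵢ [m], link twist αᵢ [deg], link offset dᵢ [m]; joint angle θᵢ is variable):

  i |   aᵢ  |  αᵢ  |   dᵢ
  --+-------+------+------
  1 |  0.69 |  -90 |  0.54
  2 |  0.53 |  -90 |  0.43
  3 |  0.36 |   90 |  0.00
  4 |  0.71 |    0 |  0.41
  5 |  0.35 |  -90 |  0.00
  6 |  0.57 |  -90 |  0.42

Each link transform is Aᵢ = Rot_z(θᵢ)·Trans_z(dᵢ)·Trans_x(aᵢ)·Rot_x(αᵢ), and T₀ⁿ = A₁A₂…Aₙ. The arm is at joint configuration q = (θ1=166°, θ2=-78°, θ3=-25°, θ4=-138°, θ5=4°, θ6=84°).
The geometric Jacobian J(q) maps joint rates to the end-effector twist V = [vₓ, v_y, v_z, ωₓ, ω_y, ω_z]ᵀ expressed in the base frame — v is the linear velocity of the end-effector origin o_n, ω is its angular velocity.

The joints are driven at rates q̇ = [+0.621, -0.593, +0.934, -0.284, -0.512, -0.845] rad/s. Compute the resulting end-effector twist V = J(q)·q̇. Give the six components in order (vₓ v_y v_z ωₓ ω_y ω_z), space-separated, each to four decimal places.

1.0400 0.1953 -1.5526 -1.0202 1.8738 0.0950

o_n = [0.1908, -0.2789, 1.2110]
J₁: ẑ×o_n = [0.2789, 0.1908, -0.0000], ω = ẑ
J2: z=[-0.2419, -0.9703, 0.0000] o=[-0.6695, 0.1669, 0.5400] → [-0.6510, 0.1623, 0.9426, -0.2419, -0.9703, 0.0000]
J3: z=[-0.9491, 0.2366, -0.2079] o=[-0.8805, -0.2236, 1.0584] → [0.0246, -0.0779, -0.2011, -0.9491, 0.2366, -0.2079]
J4: z=[-0.1340, -0.9006, -0.4134] o=[-0.9831, -0.3549, 1.3776] → [0.1815, -0.5076, 1.0470, -0.1340, -0.9006, -0.4134]
J5: z=[-0.1340, -0.9006, -0.4134] o=[-0.4367, -0.6442, 0.8391] → [-0.1839, -0.2096, 0.5162, -0.1340, -0.9006, -0.4134]
J6: z=[0.4542, -0.4266, 0.7821] o=[-0.1284, -0.6152, 0.6759] → [-0.4913, 0.0066, 0.2889, 0.4542, -0.4266, 0.7821]
V = J·q̇ = [1.0400, 0.1953, -1.5526, -1.0202, 1.8738, 0.0950]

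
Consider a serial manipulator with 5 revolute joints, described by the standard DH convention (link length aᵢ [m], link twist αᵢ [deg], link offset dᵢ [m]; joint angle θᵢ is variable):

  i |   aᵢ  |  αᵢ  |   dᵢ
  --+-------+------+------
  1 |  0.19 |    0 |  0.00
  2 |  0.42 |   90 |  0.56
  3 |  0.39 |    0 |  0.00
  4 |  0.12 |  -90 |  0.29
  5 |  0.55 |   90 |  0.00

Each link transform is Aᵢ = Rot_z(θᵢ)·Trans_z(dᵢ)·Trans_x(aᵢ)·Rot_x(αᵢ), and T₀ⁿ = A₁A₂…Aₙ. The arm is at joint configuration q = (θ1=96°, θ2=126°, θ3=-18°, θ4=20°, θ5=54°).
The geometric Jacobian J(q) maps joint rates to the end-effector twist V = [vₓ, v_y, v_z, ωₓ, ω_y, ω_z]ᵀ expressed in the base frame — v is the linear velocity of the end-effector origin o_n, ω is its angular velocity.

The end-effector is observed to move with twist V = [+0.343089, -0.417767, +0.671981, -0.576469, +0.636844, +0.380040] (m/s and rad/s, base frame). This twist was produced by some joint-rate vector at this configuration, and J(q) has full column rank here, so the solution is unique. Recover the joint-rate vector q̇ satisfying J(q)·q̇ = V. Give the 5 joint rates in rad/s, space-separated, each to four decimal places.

-0.1070 0.5520 0.7830 0.0760 -0.0650

o_n = [-0.8332, -0.7519, 0.4550]
J₁: ẑ×o_n = [0.7519, -0.8332, 0.0000], ω = ẑ
J2: z=[0.0000, 0.0000, 1.0000] o=[-0.0199, 0.1890, 0.0000] → [0.9408, -0.8133, 0.0000, 0.0000, 0.0000, 1.0000]
J3: z=[-0.6691, 0.7431, 0.0000] o=[-0.3320, -0.0921, 0.5600] → [-0.0781, -0.0703, 0.8139, -0.6691, 0.7431, 0.0000]
J4: z=[-0.6691, 0.7431, 0.0000] o=[-0.6076, -0.3403, 0.4395] → [0.0115, 0.0104, 0.4430, -0.6691, 0.7431, 0.0000]
J5: z=[0.0259, 0.0234, 0.9994] o=[-0.8908, -0.2050, 0.4437] → [0.5468, 0.0573, -0.0155, 0.0259, 0.0234, 0.9994]
q̇ = J⁺·V = [-0.1070, 0.5520, 0.7830, 0.0760, -0.0650]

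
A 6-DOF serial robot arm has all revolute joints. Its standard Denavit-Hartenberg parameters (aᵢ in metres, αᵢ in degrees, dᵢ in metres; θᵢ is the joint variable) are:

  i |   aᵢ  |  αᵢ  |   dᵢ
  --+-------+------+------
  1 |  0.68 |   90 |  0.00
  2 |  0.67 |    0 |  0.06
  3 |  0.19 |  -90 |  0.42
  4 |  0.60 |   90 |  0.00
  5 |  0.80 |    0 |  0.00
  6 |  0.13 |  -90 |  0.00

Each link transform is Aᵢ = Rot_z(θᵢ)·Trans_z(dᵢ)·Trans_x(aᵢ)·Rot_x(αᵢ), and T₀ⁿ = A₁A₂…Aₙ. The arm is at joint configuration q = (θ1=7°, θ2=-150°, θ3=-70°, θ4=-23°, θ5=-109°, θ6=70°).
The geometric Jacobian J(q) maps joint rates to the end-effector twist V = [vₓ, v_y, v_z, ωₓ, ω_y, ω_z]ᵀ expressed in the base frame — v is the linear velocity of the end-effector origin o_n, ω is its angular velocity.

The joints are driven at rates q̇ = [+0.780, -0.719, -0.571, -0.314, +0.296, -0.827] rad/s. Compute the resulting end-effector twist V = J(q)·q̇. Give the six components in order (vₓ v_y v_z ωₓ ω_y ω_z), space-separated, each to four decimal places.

o_n = [0.2605, -0.6251, 0.6899]
J₁: ẑ×o_n = [0.6251, 0.2605, -0.0000], ω = ẑ
J2: z=[0.1219, -0.9925, 0.0000] o=[0.6749, 0.0829, 0.0000] → [-0.6848, -0.0841, -0.4977, 0.1219, -0.9925, 0.0000]
J3: z=[0.1219, -0.9925, 0.0000] o=[0.1063, -0.0474, -0.3350] → [-1.0173, -0.1249, 0.0826, 0.1219, -0.9925, 0.0000]
J4: z=[-0.6380, -0.0783, -0.7660] o=[0.0131, -0.4820, -0.2129] → [-0.1803, 0.3865, 0.1107, -0.6380, -0.0783, -0.7660]
J5: z=[0.4093, -0.8772, -0.2512] o=[-0.3783, -0.7663, 0.1421] → [-0.4450, -0.3846, 0.6181, 0.4093, -0.8772, -0.2512]
J6: z=[0.4093, -0.8772, -0.2512] o=[0.2742, -0.5836, 0.5675] → [-0.1178, -0.0467, -0.0290, 0.4093, -0.8772, -0.2512]
V = J·q̇ = [1.5831, 0.1383, 0.4828, -0.1742, 1.7708, 1.1539]

1.5831 0.1383 0.4828 -0.1742 1.7708 1.1539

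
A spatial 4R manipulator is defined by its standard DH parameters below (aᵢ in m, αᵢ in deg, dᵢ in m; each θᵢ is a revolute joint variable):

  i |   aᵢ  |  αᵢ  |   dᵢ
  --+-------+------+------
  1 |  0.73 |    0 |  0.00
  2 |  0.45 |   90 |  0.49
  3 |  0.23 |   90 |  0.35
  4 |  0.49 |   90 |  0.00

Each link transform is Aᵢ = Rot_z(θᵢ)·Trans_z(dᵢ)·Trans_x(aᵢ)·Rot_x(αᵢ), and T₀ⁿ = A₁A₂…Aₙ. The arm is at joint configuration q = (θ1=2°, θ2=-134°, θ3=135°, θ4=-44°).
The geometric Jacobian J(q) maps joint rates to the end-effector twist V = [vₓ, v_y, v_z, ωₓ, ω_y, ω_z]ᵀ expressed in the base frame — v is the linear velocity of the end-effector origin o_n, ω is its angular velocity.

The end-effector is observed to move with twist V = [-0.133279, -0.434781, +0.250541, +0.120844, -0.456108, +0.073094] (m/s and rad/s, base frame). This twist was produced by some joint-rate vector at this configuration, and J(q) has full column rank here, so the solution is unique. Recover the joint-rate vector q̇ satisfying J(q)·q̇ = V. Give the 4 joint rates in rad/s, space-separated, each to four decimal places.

o_n = [0.6969, 0.0036, 0.9019]
J₁: ẑ×o_n = [-0.0036, 0.6969, 0.0000], ω = ẑ
J2: z=[0.0000, 0.0000, 1.0000] o=[0.7296, 0.0255, 0.0000] → [0.0219, -0.0327, 0.0000, 0.0000, 0.0000, 1.0000]
J3: z=[-0.7431, 0.6691, 0.0000] o=[0.4284, -0.3089, 0.4900] → [0.2756, 0.3061, -0.4119, -0.7431, 0.6691, 0.0000]
J4: z=[-0.4731, -0.5255, 0.7071] o=[0.2772, 0.0461, 0.6526] → [-0.1009, 0.4147, 0.2407, -0.4731, -0.5255, 0.7071]
q̇ = J⁺·V = [-0.6460, 0.4610, -0.3950, 0.3650]

-0.6460 0.4610 -0.3950 0.3650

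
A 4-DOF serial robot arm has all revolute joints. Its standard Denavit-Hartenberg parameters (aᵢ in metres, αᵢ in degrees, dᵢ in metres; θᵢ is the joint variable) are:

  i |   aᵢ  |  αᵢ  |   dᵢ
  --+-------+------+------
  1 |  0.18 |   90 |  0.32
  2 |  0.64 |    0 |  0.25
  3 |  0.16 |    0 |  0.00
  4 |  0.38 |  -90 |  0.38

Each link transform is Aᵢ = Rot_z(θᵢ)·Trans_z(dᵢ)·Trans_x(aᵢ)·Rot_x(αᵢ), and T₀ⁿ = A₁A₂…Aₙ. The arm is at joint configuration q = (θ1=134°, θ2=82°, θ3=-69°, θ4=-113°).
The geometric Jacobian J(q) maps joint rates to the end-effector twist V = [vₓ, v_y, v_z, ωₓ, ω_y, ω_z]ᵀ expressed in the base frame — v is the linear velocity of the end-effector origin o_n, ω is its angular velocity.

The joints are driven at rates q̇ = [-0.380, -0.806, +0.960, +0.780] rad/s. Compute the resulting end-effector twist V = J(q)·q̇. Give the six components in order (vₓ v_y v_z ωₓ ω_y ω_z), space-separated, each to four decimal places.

o_n = [0.2038, 0.6959, 0.6155]
J₁: ẑ×o_n = [-0.6959, 0.2038, 0.0000], ω = ẑ
J2: z=[0.7193, 0.6947, 0.0000] o=[-0.1250, 0.1295, 0.3200] → [0.2053, -0.2126, 0.1790, 0.7193, 0.6947, 0.0000]
J3: z=[0.7193, 0.6947, 0.0000] o=[-0.0071, 0.3672, 0.9538] → [-0.2350, 0.2433, 0.0899, 0.7193, 0.6947, 0.0000]
J4: z=[0.7193, 0.6947, 0.0000] o=[-0.1154, 0.4794, 0.9898] → [-0.2600, 0.2692, -0.0660, 0.7193, 0.6947, 0.0000]
V = J·q̇ = [-0.3294, 0.5374, -0.1094, 0.6719, 0.6488, -0.3800]

-0.3294 0.5374 -0.1094 0.6719 0.6488 -0.3800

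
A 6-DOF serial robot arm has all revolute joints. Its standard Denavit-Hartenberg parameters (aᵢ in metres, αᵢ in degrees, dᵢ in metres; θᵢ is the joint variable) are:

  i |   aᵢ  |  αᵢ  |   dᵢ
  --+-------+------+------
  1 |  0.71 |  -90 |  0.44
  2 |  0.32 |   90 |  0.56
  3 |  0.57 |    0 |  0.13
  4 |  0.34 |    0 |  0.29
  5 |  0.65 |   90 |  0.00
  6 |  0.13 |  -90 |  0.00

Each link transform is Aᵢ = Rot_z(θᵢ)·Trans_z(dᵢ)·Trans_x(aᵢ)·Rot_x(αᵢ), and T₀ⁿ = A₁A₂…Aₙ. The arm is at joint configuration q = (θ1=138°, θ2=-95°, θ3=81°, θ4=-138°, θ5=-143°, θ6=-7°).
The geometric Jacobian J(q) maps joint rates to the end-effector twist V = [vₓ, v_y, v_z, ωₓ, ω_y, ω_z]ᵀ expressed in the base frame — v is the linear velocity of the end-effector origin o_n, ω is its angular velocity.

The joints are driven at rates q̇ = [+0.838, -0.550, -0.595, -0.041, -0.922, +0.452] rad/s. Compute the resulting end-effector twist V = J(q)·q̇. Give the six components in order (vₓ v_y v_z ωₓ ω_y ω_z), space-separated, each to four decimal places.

-0.1328 -1.5488 0.3400 -1.0596 1.1226 1.1278

o_n = [-0.9763, -0.6069, 0.2676]
J₁: ẑ×o_n = [0.6069, -0.9763, 0.0000], ω = ẑ
J2: z=[-0.6691, -0.7431, 0.0000] o=[-0.5276, 0.4751, 0.4400] → [0.1281, -0.1154, 0.3906, -0.6691, -0.7431, 0.0000]
J3: z=[0.7403, -0.6666, -0.0872] o=[-0.8816, 0.0403, 0.7588] → [0.2710, 0.3719, -0.5422, 0.7403, -0.6666, -0.0872]
J4: z=[0.7403, -0.6666, -0.0872] o=[-1.1563, -0.4700, 0.8363] → [0.3671, 0.4053, 0.0186, 0.7403, -0.6666, -0.0872]
J5: z=[0.7403, -0.6666, -0.0872] o=[-0.7388, -0.4622, 0.9955] → [0.4726, 0.5596, -0.2654, 0.7403, -0.6666, -0.0872]
J6: z=[-0.6066, -0.7183, 0.3407] o=[-0.9271, -0.5918, 0.3870] → [0.0909, -0.0892, -0.0261, -0.6066, -0.7183, 0.3407]
V = J·q̇ = [-0.1328, -1.5488, 0.3400, -1.0596, 1.1226, 1.1278]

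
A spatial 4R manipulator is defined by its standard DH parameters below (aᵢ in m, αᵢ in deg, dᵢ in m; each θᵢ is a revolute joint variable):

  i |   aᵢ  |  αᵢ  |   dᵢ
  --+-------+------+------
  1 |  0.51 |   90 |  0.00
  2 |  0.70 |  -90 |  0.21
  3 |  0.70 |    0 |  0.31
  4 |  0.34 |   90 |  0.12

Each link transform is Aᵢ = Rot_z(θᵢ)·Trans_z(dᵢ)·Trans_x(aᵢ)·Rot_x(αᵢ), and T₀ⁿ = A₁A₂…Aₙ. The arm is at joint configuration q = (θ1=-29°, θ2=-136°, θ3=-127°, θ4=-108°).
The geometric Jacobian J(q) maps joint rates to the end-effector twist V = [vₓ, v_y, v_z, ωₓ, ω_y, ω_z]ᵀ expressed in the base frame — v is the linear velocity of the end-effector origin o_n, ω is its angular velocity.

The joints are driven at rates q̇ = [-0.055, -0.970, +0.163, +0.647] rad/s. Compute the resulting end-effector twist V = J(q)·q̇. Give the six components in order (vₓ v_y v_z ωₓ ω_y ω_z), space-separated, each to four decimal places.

o_n = [0.4168, -0.7919, -0.3675]
J₁: ẑ×o_n = [0.7919, 0.4168, -0.0000], ω = ẑ
J2: z=[-0.4848, -0.8746, 0.0000] o=[0.4461, -0.2473, 0.0000] → [0.3214, -0.1782, 0.2385, -0.4848, -0.8746, 0.0000]
J3: z=[0.6076, -0.3368, -0.7193] o=[-0.0962, -0.1868, -0.4863] → [-0.4753, -0.4412, -0.1949, 0.6076, -0.3368, -0.7193]
J4: z=[0.6076, -0.3368, -0.7193] o=[0.0862, -0.9271, -0.4166] → [0.0807, -0.2677, 0.1935, 0.6076, -0.3368, -0.7193]
V = J·q̇ = [-0.3806, -0.0952, -0.1379, 0.9624, 0.5756, -0.6377]

-0.3806 -0.0952 -0.1379 0.9624 0.5756 -0.6377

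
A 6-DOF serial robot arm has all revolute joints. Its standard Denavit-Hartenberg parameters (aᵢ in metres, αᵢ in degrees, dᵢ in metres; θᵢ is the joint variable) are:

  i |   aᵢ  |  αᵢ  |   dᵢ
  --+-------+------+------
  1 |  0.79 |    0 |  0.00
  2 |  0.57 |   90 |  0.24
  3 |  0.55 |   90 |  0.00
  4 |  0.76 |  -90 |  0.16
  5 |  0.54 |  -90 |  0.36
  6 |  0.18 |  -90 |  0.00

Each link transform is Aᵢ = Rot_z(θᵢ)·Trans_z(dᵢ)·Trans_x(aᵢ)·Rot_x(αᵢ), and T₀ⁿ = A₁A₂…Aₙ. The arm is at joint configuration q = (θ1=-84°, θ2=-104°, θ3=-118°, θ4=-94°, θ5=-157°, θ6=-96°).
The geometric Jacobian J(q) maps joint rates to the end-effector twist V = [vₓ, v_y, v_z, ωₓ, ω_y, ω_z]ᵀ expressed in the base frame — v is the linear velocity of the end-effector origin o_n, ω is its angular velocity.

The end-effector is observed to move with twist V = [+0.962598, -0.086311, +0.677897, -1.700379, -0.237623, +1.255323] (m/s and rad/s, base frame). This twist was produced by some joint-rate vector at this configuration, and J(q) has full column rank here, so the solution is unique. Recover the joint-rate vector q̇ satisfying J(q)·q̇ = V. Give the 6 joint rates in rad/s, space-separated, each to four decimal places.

0.6580 0.5620 -0.7700 -0.8730 -0.8250 -0.6170

o_n = [0.2885, -1.1349, -0.5324]
J₁: ẑ×o_n = [1.1349, 0.2885, -0.0000], ω = ẑ
J2: z=[0.0000, 0.0000, 1.0000] o=[0.0826, -0.7857, 0.0000] → [0.3492, 0.2059, -0.0000, 0.0000, 0.0000, 1.0000]
J3: z=[0.1392, 0.9903, 0.0000] o=[-0.4819, -0.7063, 0.2400] → [-0.7649, 0.1075, -0.8225, 0.1392, 0.9903, 0.0000]
J4: z=[0.8744, -0.1229, 0.4695] o=[-0.2262, -0.7423, -0.2456] → [0.2196, 0.4924, -0.2800, 0.8744, -0.1229, 0.4695]
J5: z=[0.4541, -0.1343, -0.8808] o=[-0.2164, -1.5092, -0.1237] → [0.3846, -0.2592, 0.2378, 0.4541, -0.1343, -0.8808]
J6: z=[0.7379, -0.4973, 0.4562] o=[0.2166, -1.0947, -0.3723] → [0.0979, 0.1509, 0.0061, 0.7379, -0.4973, 0.4562]
q̇ = J⁺·V = [0.6580, 0.5620, -0.7700, -0.8730, -0.8250, -0.6170]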